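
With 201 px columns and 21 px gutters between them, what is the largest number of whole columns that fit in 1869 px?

k columns need k·201 + (k−1)·21 = k·222 − 21.
k·222 − 21 ≤ 1869 → k ≤ 1890 / 222 ≈ 8.51, so k = 8.

8 columns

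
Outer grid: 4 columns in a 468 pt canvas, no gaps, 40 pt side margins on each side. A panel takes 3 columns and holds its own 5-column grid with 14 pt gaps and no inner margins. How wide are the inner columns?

47 pt

Subtract both margins: 468 − 2·40 = 388 pt.
388 / 4 = 97 pt per column.
With no gaps, 3 columns span 3·97 = 291 pt.
5 columns + 4 gaps: 5d + 4·14 = 291.
5d = 291 − 56 = 235, so d = 47 pt.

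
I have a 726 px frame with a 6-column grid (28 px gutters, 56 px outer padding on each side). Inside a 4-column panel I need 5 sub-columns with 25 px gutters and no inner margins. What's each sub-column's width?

60 px

Take off 112 px of margins, leaving 614 px.
Subtracting 5 gutters of 28 leaves 474 for 6 columns, so c = 79 px.
Span of 4: 4·79 + 3·28 = 316 + 84 = 400 px.
Subtracting 4 gutters of 25 leaves 300 for 5 columns, so d = 60 px.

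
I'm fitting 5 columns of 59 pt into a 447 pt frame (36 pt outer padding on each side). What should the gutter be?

20 pt

Content width = 447 − 2·36 = 375 pt.
5 columns take 5·59 = 295 pt; remaining 80 splits into 4 gutters.
g = 80 / 4 = 20 pt.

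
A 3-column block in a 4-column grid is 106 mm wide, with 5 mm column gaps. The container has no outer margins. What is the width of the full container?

143 mm

106 − 2·5 = 96; ÷3 gives c = 32 mm.
Container = 4·32 + 3·5 = 128 + 15 = 143 mm.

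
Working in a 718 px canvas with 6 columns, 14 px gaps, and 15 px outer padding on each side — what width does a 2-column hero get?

Take off 30 px of margins, leaving 688 px.
688 − 5·14 = 618; ÷6 gives c = 103 px.
Span of 2: 2·103 + 1·14 = 206 + 14 = 220 px.

220 px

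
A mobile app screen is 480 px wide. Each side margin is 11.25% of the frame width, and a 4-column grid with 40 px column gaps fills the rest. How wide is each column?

63 px

Margins: 11.25% × 480 = 54 px each, so content = 480 − 108 = 372 px.
372 − 3·40 = 252; ÷4 gives c = 63 px.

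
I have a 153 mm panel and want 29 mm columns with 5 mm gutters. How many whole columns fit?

4 columns

k columns need k·29 + (k−1)·5 = k·34 − 5.
k·34 − 5 ≤ 153 → k ≤ 158 / 34 ≈ 4.65, so k = 4.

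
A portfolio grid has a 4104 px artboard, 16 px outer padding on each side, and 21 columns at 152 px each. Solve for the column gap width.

44 px

Take off 32 px of margins, leaving 4072 px.
Columns use 3192 px, leaving 880 px across 20 column gaps = 44 px each.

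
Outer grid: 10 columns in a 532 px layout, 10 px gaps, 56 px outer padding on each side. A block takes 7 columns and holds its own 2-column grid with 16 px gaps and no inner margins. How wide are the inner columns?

Subtract both margins: 532 − 2·56 = 420 px.
420 − 9·10 = 330; ÷10 gives c = 33 px.
Span of 7: 7·33 + 6·10 = 231 + 60 = 291 px.
2d + 1·16 = 291 → 2d = 275 → d = 137.5 px.

137.5 px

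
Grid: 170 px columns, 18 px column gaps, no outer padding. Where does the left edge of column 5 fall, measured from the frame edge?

No margin, so column 5 starts at 4·(column + gutter) = 4·188 = 752 px.

752 px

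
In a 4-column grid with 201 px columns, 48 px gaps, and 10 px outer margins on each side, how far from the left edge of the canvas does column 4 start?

757 px

Column 4 starts at margin + 3·(column + gutter) = 10 + 3·249 = 757 px.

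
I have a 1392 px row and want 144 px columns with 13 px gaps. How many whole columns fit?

8 columns

8 columns: 8·144 + 7·13 = 1243 px ≤ 1392.
9 columns: 1400 px > 1392. So 8.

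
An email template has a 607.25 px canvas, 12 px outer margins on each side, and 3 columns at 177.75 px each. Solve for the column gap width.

25 px

Inside the margins: 607.25 − 24 = 583.25 px.
3 columns take 3·177.75 = 533.25 px; remaining 50 splits into 2 column gaps.
g = 50 / 2 = 25 px.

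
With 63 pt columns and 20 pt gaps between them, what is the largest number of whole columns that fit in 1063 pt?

13 columns

k columns need k·63 + (k−1)·20 = k·83 − 20.
k·83 − 20 ≤ 1063 → k ≤ 1083 / 83 ≈ 13.05, so k = 13.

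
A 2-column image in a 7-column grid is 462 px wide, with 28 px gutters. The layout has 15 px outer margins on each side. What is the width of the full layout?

1717 px

2 columns + 1 gutter: 2c + 1·28 = 462.
2c = 462 − 28 = 434, so c = 217 px.
Adding margins, columns and gutters: 30 + 1519 + 168 = 1717 px.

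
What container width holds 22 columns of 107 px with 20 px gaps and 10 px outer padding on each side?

2794 px

Container = 2·10 + 22·107 + 21·20 = 20 + 2354 + 420 = 2794 px.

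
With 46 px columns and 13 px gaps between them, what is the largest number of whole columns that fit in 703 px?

12 columns

Each extra column adds 46 + 13 = 59 px.
(703 + 13) / 59 = 12.14, so 12 columns fit.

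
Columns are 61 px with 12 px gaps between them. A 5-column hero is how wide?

5 columns plus 4 gaps: 305 + 48 = 353 px.

353 px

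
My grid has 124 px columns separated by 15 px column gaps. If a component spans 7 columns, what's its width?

7 columns plus 6 column gaps: 868 + 90 = 958 px.

958 px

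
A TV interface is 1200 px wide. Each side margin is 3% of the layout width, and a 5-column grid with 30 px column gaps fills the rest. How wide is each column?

201.6 px

Margins: 3% × 1200 = 36 px each, so content = 1200 − 72 = 1128 px.
1128 − 4·30 = 1008; ÷5 gives c = 201.6 px.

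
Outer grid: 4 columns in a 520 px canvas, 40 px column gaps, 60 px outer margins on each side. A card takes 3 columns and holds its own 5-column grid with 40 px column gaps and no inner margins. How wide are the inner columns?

Outer content = 520 − 2·60 = 400 px.
Subtracting 3 column gaps of 40 leaves 280 for 4 columns, so c = 70 px.
3 columns plus 2 column gaps: 210 + 80 = 290 px.
Subtracting 4 column gaps of 40 leaves 130 for 5 columns, so d = 26 px.

26 px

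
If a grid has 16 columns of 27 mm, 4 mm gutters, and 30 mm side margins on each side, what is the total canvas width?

552 mm

Total width: 2·30 + 16·27 + 15·4 = 552 mm.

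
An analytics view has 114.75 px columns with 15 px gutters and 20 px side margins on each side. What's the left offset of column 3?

Each column+gutter stride is 129.75 px; 2 of them past the 20 px margin is 20 + 259.5 = 279.5 px.

279.5 px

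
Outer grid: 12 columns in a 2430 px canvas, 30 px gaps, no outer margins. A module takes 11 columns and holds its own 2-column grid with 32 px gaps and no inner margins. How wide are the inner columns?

12 columns + 11 gaps: 12c + 11·30 = 2430.
12c = 2430 − 330 = 2100, so c = 175 px.
Span of 11: 11·175 + 10·30 = 1925 + 300 = 2225 px.
2d + 1·32 = 2225 → 2d = 2193 → d = 1096.5 px.

1096.5 px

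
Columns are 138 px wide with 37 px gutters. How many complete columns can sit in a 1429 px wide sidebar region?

Each extra column adds 138 + 37 = 175 px.
(1429 + 37) / 175 = 8.38, so 8 columns fit.

8 columns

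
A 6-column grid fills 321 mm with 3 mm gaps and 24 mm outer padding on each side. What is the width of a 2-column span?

Take off 48 mm of margins, leaving 273 mm.
273 − 5·3 = 258; ÷6 gives c = 43 mm.
2-column span = 2·43 + 1·3 = 89 mm.

89 mm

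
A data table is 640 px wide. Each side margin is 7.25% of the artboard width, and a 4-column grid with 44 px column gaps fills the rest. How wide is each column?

640 × (1 − 2·7.25%) = 640 × 85.5% = 547.2 px for the columns.
4c + 3·44 = 547.2 → 4c = 415.2 → c = 103.8 px.

103.8 px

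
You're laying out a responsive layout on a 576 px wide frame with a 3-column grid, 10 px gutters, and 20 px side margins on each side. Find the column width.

Inside the margins: 576 − 40 = 536 px.
536 − 2·10 = 516; ÷3 gives c = 172 px.

172 px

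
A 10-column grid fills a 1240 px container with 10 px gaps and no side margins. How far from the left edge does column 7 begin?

750 px

10c + 9·10 = 1240 → 10c = 1150 → c = 115 px.
No margin, so column 7 starts at 6·(column + gutter) = 6·125 = 750 px.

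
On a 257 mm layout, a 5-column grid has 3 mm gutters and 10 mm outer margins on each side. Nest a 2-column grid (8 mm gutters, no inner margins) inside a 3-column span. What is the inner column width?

Inside the margins: 257 − 20 = 237 mm.
Subtracting 4 gutters of 3 leaves 225 for 5 columns, so c = 45 mm.
Span of 3: 3·45 + 2·3 = 135 + 6 = 141 mm.
2 columns + 1 gutter: 2d + 1·8 = 141.
2d = 141 − 8 = 133, so d = 66.5 mm.

66.5 mm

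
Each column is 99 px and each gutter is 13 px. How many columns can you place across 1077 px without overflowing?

9 columns

Each extra column adds 99 + 13 = 112 px.
(1077 + 13) / 112 = 9.73, so 9 columns fit.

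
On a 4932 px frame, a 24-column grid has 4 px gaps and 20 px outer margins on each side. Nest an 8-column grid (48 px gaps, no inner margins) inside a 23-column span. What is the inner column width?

Subtract both margins: 4932 − 2·20 = 4892 px.
4892 − 23·4 = 4800; ÷24 gives c = 200 px.
23-column span = 23·200 + 22·4 = 4688 px.
4688 − 7·48 = 4352; ÷8 gives d = 544 px.

544 px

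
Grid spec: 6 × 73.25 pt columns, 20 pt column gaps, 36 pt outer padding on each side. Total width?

611.5 pt

Total width: 2·36 + 6·73.25 + 5·20 = 611.5 pt.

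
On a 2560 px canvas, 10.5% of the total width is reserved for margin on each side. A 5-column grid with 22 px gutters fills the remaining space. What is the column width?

386.88 px

Each margin = 10.5% of 2560 = 268.8 px; content = 2560 − 2·268.8 = 2022.4 px.
5 columns + 4 gutters: 5c + 4·22 = 2022.4.
5c = 2022.4 − 88 = 1934.4, so c = 386.88 px.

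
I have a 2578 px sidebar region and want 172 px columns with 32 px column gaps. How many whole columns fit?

12 columns

Each extra column adds 172 + 32 = 204 px.
(2578 + 32) / 204 = 12.79, so 12 columns fit.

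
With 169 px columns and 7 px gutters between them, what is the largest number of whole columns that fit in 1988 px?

k columns need k·169 + (k−1)·7 = k·176 − 7.
k·176 − 7 ≤ 1988 → k ≤ 1995 / 176 ≈ 11.34, so k = 11.

11 columns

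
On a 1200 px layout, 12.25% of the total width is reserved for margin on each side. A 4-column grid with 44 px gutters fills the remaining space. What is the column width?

Margins: 12.25% × 1200 = 147 px each, so content = 1200 − 294 = 906 px.
906 − 3·44 = 774; ÷4 gives c = 193.5 px.

193.5 px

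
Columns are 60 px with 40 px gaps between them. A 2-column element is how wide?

2-column span = 2·60 + 1·40 = 160 px.

160 px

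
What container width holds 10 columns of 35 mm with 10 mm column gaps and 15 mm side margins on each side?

Container = 2·15 + 10·35 + 9·10 = 30 + 350 + 90 = 470 mm.

470 mm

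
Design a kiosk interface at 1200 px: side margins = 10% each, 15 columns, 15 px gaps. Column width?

Each margin = 10% of 1200 = 120 px; content = 1200 − 2·120 = 960 px.
15 columns + 14 gaps: 15c + 14·15 = 960.
15c = 960 − 210 = 750, so c = 50 px.

50 px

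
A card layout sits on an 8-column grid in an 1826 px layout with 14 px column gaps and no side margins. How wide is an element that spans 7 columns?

1596 px

Subtracting 7 column gaps of 14 leaves 1728 for 8 columns, so c = 216 px.
7 columns plus 6 column gaps: 1512 + 84 = 1596 px.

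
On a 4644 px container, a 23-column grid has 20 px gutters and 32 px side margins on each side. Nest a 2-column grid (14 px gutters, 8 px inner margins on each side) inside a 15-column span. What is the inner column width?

Outer content = 4644 − 2·32 = 4580 px.
4580 − 22·20 = 4140; ÷23 gives c = 180 px.
15-column span = 15·180 + 14·20 = 2980 px.
Inner content = 2980 − 2·8 = 2964 px.
2 columns + 1 gutter: 2d + 1·14 = 2964.
2d = 2964 − 14 = 2950, so d = 1475 px.

1475 px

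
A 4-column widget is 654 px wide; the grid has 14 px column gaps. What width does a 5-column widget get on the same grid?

821 px

4c + 3·14 = 654 → 4c = 612 → c = 153 px.
Span of 5: 5·153 + 4·14 = 765 + 56 = 821 px.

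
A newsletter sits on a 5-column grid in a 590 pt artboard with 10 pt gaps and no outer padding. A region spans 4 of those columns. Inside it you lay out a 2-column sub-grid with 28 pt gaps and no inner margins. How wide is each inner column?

5c + 4·10 = 590 → 5c = 550 → c = 110 pt.
4-column span = 4·110 + 3·10 = 470 pt.
2 columns + 1 gap: 2d + 1·28 = 470.
2d = 470 − 28 = 442, so d = 221 pt.

221 pt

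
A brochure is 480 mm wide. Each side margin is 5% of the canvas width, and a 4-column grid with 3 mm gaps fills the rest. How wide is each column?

480 × (1 − 2·5%) = 480 × 90% = 432 mm for the columns.
432 − 3·3 = 423; ÷4 gives c = 105.75 mm.

105.75 mm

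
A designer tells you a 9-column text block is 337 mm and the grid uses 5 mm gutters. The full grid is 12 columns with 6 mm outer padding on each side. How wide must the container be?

9 columns + 8 gutters: 9c + 8·5 = 337.
9c = 337 − 40 = 297, so c = 33 mm.
Total width: 2·6 + 12·33 + 11·5 = 463 mm.

463 mm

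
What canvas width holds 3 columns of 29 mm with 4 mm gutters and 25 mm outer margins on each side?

Adding margins, columns and gutters: 50 + 87 + 8 = 145 mm.

145 mm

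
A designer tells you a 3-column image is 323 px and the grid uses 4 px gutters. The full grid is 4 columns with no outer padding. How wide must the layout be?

3 columns + 2 gutters: 3c + 2·4 = 323.
3c = 323 − 8 = 315, so c = 105 px.
Summing: 420 + 12 = 432 px.

432 px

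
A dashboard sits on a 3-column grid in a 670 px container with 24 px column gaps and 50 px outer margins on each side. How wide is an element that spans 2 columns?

372 px

Content width = 670 − 2·50 = 570 px.
3 columns + 2 column gaps: 3c + 2·24 = 570.
3c = 570 − 48 = 522, so c = 174 px.
2 columns plus 1 column gap: 348 + 24 = 372 px.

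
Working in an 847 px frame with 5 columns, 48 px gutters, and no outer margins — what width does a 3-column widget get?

489 px

847 − 4·48 = 655; ÷5 gives c = 131 px.
3 columns plus 2 gutters: 393 + 96 = 489 px.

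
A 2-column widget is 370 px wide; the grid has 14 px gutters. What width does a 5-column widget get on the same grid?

370 − 1·14 = 356; ÷2 gives c = 178 px.
5-column span = 5·178 + 4·14 = 946 px.

946 px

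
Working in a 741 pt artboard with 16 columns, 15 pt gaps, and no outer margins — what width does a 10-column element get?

457.5 pt

741 − 15·15 = 516; ÷16 gives c = 32.25 pt.
10 columns plus 9 gaps: 322.5 + 135 = 457.5 pt.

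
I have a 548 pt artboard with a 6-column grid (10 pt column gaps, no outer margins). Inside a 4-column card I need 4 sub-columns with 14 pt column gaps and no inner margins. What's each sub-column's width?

6c + 5·10 = 548 → 6c = 498 → c = 83 pt.
4-column span = 4·83 + 3·10 = 362 pt.
4d + 3·14 = 362 → 4d = 320 → d = 80 pt.

80 pt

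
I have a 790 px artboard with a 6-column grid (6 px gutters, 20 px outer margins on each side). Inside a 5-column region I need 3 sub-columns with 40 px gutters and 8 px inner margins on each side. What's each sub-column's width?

Outer content = 790 − 2·20 = 750 px.
6c + 5·6 = 750 → 6c = 720 → c = 120 px.
5 columns plus 4 gutters: 600 + 24 = 624 px.
Inner content = 624 − 2·8 = 608 px.
3 columns + 2 gutters: 3d + 2·40 = 608.
3d = 608 − 80 = 528, so d = 176 px.

176 px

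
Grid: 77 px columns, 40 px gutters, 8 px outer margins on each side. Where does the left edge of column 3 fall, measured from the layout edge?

Column 3 starts at margin + 2·(column + gutter) = 8 + 2·117 = 242 px.

242 px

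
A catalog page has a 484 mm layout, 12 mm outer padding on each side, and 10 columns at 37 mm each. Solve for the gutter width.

Take off 24 mm of margins, leaving 460 mm.
10 columns take 10·37 = 370 mm; remaining 90 splits into 9 gutters.
g = 90 / 9 = 10 mm.

10 mm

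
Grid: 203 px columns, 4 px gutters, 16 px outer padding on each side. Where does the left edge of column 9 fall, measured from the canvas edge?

Each column+gutter stride is 207 px; 8 of them past the 16 px margin is 16 + 1656 = 1672 px.

1672 px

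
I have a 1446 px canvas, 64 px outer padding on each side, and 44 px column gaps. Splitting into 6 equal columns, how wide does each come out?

Inside the margins: 1446 − 128 = 1318 px.
6c + 5·44 = 1318 → 6c = 1098 → c = 183 px.

183 px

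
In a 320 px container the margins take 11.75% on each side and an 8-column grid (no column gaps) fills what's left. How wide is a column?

30.6 px

320 × (1 − 2·11.75%) = 320 × 76.5% = 244.8 px for the columns.
With no column gaps, each column is 244.8/8 = 30.6 px.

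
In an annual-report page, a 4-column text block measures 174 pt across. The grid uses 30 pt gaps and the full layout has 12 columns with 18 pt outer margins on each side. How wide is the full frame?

4c + 3·30 = 174 → 4c = 84 → c = 21 pt.
Adding margins, columns and gutters: 36 + 252 + 330 = 618 pt.

618 pt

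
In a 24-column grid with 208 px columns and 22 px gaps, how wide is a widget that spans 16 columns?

3658 px

16-column span = 16·208 + 15·22 = 3658 px.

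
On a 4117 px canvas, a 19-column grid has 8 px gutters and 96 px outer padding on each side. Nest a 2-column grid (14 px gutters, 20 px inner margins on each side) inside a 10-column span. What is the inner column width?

1004 px

Subtract both margins: 4117 − 2·96 = 3925 px.
Subtracting 18 gutters of 8 leaves 3781 for 19 columns, so c = 199 px.
10 columns plus 9 gutters: 1990 + 72 = 2062 px.
Inner content = 2062 − 2·20 = 2022 px.
2 columns + 1 gutter: 2d + 1·14 = 2022.
2d = 2022 − 14 = 2008, so d = 1004 px.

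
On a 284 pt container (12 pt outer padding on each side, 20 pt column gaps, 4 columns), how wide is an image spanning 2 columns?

Content width = 284 − 2·12 = 260 pt.
4 columns + 3 column gaps: 4c + 3·20 = 260.
4c = 260 − 60 = 200, so c = 50 pt.
2-column span = 2·50 + 1·20 = 120 pt.

120 pt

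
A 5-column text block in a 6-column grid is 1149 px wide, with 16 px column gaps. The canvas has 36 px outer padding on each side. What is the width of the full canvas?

1454 px

1149 − 4·16 = 1085; ÷5 gives c = 217 px.
Total width: 2·36 + 6·217 + 5·16 = 1454 px.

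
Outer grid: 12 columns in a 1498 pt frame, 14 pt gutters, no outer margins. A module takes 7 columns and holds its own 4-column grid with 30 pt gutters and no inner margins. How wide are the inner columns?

194.5 pt

1498 − 11·14 = 1344; ÷12 gives c = 112 pt.
7 columns plus 6 gutters: 784 + 84 = 868 pt.
4 columns + 3 gutters: 4d + 3·30 = 868.
4d = 868 − 90 = 778, so d = 194.5 pt.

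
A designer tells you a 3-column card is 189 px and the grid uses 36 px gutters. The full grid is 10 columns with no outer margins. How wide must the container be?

714 px

3 columns + 2 gutters: 3c + 2·36 = 189.
3c = 189 − 72 = 117, so c = 39 px.
Container = 10·39 + 9·36 = 390 + 324 = 714 px.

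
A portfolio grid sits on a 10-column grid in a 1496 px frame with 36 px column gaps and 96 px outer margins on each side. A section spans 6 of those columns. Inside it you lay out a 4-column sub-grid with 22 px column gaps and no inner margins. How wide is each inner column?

175.5 px

Outer content = 1496 − 2·96 = 1304 px.
10 columns + 9 column gaps: 10c + 9·36 = 1304.
10c = 1304 − 324 = 980, so c = 98 px.
6 columns plus 5 column gaps: 588 + 180 = 768 px.
4 columns + 3 column gaps: 4d + 3·22 = 768.
4d = 768 − 66 = 702, so d = 175.5 px.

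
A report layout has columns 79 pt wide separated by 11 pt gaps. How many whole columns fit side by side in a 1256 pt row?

14 columns

k columns need k·79 + (k−1)·11 = k·90 − 11.
k·90 − 11 ≤ 1256 → k ≤ 1267 / 90 ≈ 14.08, so k = 14.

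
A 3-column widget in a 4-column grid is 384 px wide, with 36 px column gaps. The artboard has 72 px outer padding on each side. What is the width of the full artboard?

Subtracting 2 column gaps of 36 leaves 312 for 3 columns, so c = 104 px.
Total width: 2·72 + 4·104 + 3·36 = 668 px.

668 px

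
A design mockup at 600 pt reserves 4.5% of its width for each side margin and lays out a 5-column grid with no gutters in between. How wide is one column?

109.2 pt

Each margin = 4.5% of 600 = 27 pt; content = 600 − 2·27 = 546 pt.
546 / 5 = 109.2 pt per column.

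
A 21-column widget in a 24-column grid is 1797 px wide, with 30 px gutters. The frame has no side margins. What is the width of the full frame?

21 columns + 20 gutters: 21c + 20·30 = 1797.
21c = 1797 − 600 = 1197, so c = 57 px.
Summing: 1368 + 690 = 2058 px.

2058 px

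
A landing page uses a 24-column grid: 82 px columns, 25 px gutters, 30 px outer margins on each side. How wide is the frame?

2603 px

Frame = 2·30 + 24·82 + 23·25 = 60 + 1968 + 575 = 2603 px.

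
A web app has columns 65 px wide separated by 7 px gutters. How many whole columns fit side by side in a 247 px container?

3 columns: 3·65 + 2·7 = 209 px ≤ 247.
4 columns: 281 px > 247. So 3.

3 columns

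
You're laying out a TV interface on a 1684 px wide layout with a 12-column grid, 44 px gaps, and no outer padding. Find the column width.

100 px

12c + 11·44 = 1684 → 12c = 1200 → c = 100 px.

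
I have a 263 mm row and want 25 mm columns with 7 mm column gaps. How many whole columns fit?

8 columns

8 columns: 8·25 + 7·7 = 249 mm ≤ 263.
9 columns: 281 mm > 263. So 8.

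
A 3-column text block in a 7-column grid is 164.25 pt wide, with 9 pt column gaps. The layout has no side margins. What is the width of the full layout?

164.25 − 2·9 = 146.25; ÷3 gives c = 48.75 pt.
Summing: 341.25 + 54 = 395.25 pt.

395.25 pt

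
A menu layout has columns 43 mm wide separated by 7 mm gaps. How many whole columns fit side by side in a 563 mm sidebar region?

11 columns: 11·43 + 10·7 = 543 mm ≤ 563.
12 columns: 593 mm > 563. So 11.

11 columns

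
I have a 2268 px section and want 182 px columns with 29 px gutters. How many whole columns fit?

Each extra column adds 182 + 29 = 211 px.
(2268 + 29) / 211 = 10.89, so 10 columns fit.

10 columns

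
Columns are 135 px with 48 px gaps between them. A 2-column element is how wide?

318 px

2 columns plus 1 gap: 270 + 48 = 318 px.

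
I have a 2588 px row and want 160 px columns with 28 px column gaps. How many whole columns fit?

13 columns

13 columns: 13·160 + 12·28 = 2416 px ≤ 2588.
14 columns: 2604 px > 2588. So 13.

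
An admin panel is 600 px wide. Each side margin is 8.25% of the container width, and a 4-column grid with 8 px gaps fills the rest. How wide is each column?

Margins: 8.25% × 600 = 49.5 px each, so content = 600 − 99 = 501 px.
4 columns + 3 gaps: 4c + 3·8 = 501.
4c = 501 − 24 = 477, so c = 119.25 px.

119.25 px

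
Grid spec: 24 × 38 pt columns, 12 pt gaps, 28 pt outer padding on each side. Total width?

Layout = 2·28 + 24·38 + 23·12 = 56 + 912 + 276 = 1244 pt.

1244 pt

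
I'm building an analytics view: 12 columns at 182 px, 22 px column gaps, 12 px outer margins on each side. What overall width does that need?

2450 px

Total width: 2·12 + 12·182 + 11·22 = 2450 px.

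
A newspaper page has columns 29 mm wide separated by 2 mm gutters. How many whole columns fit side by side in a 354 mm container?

11 columns

11 columns: 11·29 + 10·2 = 339 mm ≤ 354.
12 columns: 370 mm > 354. So 11.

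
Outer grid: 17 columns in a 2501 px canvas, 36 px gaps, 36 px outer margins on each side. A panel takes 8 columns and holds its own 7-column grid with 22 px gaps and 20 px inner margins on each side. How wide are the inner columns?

Take off 72 px of margins, leaving 2429 px.
17c + 16·36 = 2429 → 17c = 1853 → c = 109 px.
Span of 8: 8·109 + 7·36 = 872 + 252 = 1124 px.
Inner content = 1124 − 2·20 = 1084 px.
1084 − 6·22 = 952; ÷7 gives d = 136 px.

136 px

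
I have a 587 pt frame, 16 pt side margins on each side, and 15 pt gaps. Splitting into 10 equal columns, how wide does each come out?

Inside the margins: 587 − 32 = 555 pt.
10c + 9·15 = 555 → 10c = 420 → c = 42 pt.

42 pt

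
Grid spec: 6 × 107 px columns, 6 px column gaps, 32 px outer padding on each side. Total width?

736 px

Container = 2·32 + 6·107 + 5·6 = 64 + 642 + 30 = 736 px.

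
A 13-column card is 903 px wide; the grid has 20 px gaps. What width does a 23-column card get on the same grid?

1613 px

13 columns + 12 gaps: 13c + 12·20 = 903.
13c = 903 − 240 = 663, so c = 51 px.
Span of 23: 23·51 + 22·20 = 1173 + 440 = 1613 px.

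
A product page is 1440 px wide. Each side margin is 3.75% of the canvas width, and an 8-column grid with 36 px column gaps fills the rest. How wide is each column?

1440 × (1 − 2·3.75%) = 1440 × 92.5% = 1332 px for the columns.
Subtracting 7 column gaps of 36 leaves 1080 for 8 columns, so c = 135 px.

135 px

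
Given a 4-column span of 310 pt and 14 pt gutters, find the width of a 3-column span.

4 columns + 3 gutters: 4c + 3·14 = 310.
4c = 310 − 42 = 268, so c = 67 pt.
Span of 3: 3·67 + 2·14 = 201 + 28 = 229 pt.

229 pt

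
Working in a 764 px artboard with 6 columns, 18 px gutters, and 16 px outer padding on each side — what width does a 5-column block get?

607 px

Content width = 764 − 2·16 = 732 px.
6c + 5·18 = 732 → 6c = 642 → c = 107 px.
Span of 5: 5·107 + 4·18 = 535 + 72 = 607 px.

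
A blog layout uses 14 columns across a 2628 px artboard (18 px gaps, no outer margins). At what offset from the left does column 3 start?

378 px

Subtracting 13 gaps of 18 leaves 2394 for 14 columns, so c = 171 px.
Before column 3: 2 columns + 2 gaps.
Offset = 2·(171 + 18) = 2·189 = 378 px.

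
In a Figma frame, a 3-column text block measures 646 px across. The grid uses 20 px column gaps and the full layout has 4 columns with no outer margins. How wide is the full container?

868 px

Subtracting 2 column gaps of 20 leaves 606 for 3 columns, so c = 202 px.
Container = 4·202 + 3·20 = 808 + 60 = 868 px.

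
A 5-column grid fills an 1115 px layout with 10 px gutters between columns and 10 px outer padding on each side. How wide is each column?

Content width = 1115 − 2·10 = 1095 px.
5c + 4·10 = 1095 → 5c = 1055 → c = 211 px.

211 px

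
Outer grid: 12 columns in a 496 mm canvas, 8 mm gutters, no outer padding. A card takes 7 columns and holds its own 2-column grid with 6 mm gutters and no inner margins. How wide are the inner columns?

12 columns + 11 gutters: 12c + 11·8 = 496.
12c = 496 − 88 = 408, so c = 34 mm.
Span of 7: 7·34 + 6·8 = 238 + 48 = 286 mm.
Subtracting 1 gutter of 6 leaves 280 for 2 columns, so d = 140 mm.

140 mm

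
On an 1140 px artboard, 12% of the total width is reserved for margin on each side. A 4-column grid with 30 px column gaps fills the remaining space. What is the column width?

194.1 px

Margins: 12% × 1140 = 136.8 px each, so content = 1140 − 273.6 = 866.4 px.
Subtracting 3 column gaps of 30 leaves 776.4 for 4 columns, so c = 194.1 px.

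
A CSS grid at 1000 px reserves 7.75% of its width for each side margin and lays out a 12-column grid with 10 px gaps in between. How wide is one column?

Each margin = 7.75% of 1000 = 77.5 px; content = 1000 − 2·77.5 = 845 px.
845 − 11·10 = 735; ÷12 gives c = 61.25 px.

61.25 px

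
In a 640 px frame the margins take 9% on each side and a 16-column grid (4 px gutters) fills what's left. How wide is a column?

640 × (1 − 2·9%) = 640 × 82% = 524.8 px for the columns.
Subtracting 15 gutters of 4 leaves 464.8 for 16 columns, so c = 29.05 px.

29.05 px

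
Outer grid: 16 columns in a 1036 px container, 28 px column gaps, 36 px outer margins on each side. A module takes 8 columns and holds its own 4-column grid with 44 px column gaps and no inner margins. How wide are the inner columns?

Inside the margins: 1036 − 72 = 964 px.
16 columns + 15 column gaps: 16c + 15·28 = 964.
16c = 964 − 420 = 544, so c = 34 px.
8-column span = 8·34 + 7·28 = 468 px.
4 columns + 3 column gaps: 4d + 3·44 = 468.
4d = 468 − 132 = 336, so d = 84 px.

84 px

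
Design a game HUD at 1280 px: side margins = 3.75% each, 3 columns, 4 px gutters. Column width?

392 px

Each margin = 3.75% of 1280 = 48 px; content = 1280 − 2·48 = 1184 px.
3c + 2·4 = 1184 → 3c = 1176 → c = 392 px.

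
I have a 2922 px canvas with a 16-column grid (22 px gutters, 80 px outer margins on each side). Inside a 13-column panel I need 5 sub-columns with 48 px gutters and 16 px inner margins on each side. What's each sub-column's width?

Take off 160 px of margins, leaving 2762 px.
16 columns + 15 gutters: 16c + 15·22 = 2762.
16c = 2762 − 330 = 2432, so c = 152 px.
13 columns plus 12 gutters: 1976 + 264 = 2240 px.
Inner content = 2240 − 2·16 = 2208 px.
5 columns + 4 gutters: 5d + 4·48 = 2208.
5d = 2208 − 192 = 2016, so d = 403.2 px.

403.2 px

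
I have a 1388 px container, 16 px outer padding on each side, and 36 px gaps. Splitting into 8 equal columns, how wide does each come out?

Take off 32 px of margins, leaving 1356 px.
8 columns + 7 gaps: 8c + 7·36 = 1356.
8c = 1356 − 252 = 1104, so c = 138 px.

138 px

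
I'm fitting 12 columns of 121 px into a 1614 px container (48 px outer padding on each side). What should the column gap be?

Inside the margins: 1614 − 96 = 1518 px.
12 columns take 12·121 = 1452 px; remaining 66 splits into 11 column gaps.
g = 66 / 11 = 6 px.

6 px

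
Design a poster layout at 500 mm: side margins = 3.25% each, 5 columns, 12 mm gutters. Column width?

83.9 mm

Each margin = 3.25% of 500 = 16.25 mm; content = 500 − 2·16.25 = 467.5 mm.
Subtracting 4 gutters of 12 leaves 419.5 for 5 columns, so c = 83.9 mm.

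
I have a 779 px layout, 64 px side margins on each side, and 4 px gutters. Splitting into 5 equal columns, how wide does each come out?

Content width = 779 − 2·64 = 651 px.
651 − 4·4 = 635; ÷5 gives c = 127 px.

127 px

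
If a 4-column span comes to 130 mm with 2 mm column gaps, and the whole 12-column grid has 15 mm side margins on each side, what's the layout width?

424 mm

Subtracting 3 column gaps of 2 leaves 124 for 4 columns, so c = 31 mm.
Adding margins, columns and gutters: 30 + 372 + 22 = 424 mm.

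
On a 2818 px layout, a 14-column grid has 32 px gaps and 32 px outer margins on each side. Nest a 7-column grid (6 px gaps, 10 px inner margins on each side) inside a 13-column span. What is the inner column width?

Outer content = 2818 − 2·32 = 2754 px.
14 columns + 13 gaps: 14c + 13·32 = 2754.
14c = 2754 − 416 = 2338, so c = 167 px.
Span of 13: 13·167 + 12·32 = 2171 + 384 = 2555 px.
Inner content = 2555 − 2·10 = 2535 px.
7d + 6·6 = 2535 → 7d = 2499 → d = 357 px.

357 px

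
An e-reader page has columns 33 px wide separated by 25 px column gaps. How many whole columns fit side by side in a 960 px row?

Each extra column adds 33 + 25 = 58 px.
(960 + 25) / 58 = 16.98, so 16 columns fit.

16 columns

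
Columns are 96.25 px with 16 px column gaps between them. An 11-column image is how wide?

Span of 11: 11·96.25 + 10·16 = 1058.75 + 160 = 1218.75 px.

1218.75 px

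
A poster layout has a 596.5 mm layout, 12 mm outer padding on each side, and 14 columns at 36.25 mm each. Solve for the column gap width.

Take off 24 mm of margins, leaving 572.5 mm.
14 columns take 14·36.25 = 507.5 mm; remaining 65 splits into 13 column gaps.
g = 65 / 13 = 5 mm.

5 mm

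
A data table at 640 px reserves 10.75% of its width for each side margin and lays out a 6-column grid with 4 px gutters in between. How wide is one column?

Each margin = 10.75% of 640 = 68.8 px; content = 640 − 2·68.8 = 502.4 px.
6c + 5·4 = 502.4 → 6c = 482.4 → c = 80.4 px.

80.4 px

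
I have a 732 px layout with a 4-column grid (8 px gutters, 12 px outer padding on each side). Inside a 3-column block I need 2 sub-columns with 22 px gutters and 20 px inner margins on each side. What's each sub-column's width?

233.5 px

Outer content = 732 − 2·12 = 708 px.
4c + 3·8 = 708 → 4c = 684 → c = 171 px.
3-column span = 3·171 + 2·8 = 529 px.
Inner content = 529 − 2·20 = 489 px.
Subtracting 1 gutter of 22 leaves 467 for 2 columns, so d = 233.5 px.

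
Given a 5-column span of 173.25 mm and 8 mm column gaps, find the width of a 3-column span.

173.25 − 4·8 = 141.25; ÷5 gives c = 28.25 mm.
Span of 3: 3·28.25 + 2·8 = 84.75 + 16 = 100.75 mm.

100.75 mm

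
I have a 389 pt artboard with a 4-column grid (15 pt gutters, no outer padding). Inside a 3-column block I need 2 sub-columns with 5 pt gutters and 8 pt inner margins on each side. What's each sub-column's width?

Subtracting 3 gutters of 15 leaves 344 for 4 columns, so c = 86 pt.
3 columns plus 2 gutters: 258 + 30 = 288 pt.
Inner content = 288 − 2·8 = 272 pt.
2 columns + 1 gutter: 2d + 1·5 = 272.
2d = 272 − 5 = 267, so d = 133.5 pt.

133.5 pt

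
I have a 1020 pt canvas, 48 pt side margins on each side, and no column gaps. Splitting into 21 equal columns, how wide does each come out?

Take off 96 pt of margins, leaving 924 pt.
With no column gaps, each column is 924/21 = 44 pt.

44 pt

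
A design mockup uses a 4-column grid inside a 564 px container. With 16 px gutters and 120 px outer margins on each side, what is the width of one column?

69 px

Subtract both margins: 564 − 2·120 = 324 px.
4 columns + 3 gutters: 4c + 3·16 = 324.
4c = 324 − 48 = 276, so c = 69 px.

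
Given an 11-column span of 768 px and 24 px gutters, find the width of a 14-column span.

768 − 10·24 = 528; ÷11 gives c = 48 px.
Span of 14: 14·48 + 13·24 = 672 + 312 = 984 px.

984 px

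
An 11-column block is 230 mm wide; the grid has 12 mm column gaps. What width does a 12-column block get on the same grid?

230 − 10·12 = 110; ÷11 gives c = 10 mm.
12 columns plus 11 column gaps: 120 + 132 = 252 mm.

252 mm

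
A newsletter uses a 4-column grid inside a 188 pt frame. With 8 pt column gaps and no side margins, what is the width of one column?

41 pt

Subtracting 3 column gaps of 8 leaves 164 for 4 columns, so c = 41 pt.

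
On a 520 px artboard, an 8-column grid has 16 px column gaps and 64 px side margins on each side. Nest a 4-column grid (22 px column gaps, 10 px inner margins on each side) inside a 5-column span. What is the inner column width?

Inside the margins: 520 − 128 = 392 px.
392 − 7·16 = 280; ÷8 gives c = 35 px.
5 columns plus 4 column gaps: 175 + 64 = 239 px.
Inner content = 239 − 2·10 = 219 px.
4d + 3·22 = 219 → 4d = 153 → d = 38.25 px.

38.25 px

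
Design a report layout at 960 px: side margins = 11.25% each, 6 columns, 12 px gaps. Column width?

Margins: 11.25% × 960 = 108 px each, so content = 960 − 216 = 744 px.
6c + 5·12 = 744 → 6c = 684 → c = 114 px.

114 px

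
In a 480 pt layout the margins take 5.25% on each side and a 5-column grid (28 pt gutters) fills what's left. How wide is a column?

Each margin = 5.25% of 480 = 25.2 pt; content = 480 − 2·25.2 = 429.6 pt.
5 columns + 4 gutters: 5c + 4·28 = 429.6.
5c = 429.6 − 112 = 317.6, so c = 63.52 pt.

63.52 pt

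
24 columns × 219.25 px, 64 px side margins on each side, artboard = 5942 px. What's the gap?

24 px

Subtract both margins: 5942 − 2·64 = 5814 px.
24 columns take 24·219.25 = 5262 px; remaining 552 splits into 23 gaps.
g = 552 / 23 = 24 px.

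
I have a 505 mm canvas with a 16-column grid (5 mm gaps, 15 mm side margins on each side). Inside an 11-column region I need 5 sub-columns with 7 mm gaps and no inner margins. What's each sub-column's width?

Inside the margins: 505 − 30 = 475 mm.
16c + 15·5 = 475 → 16c = 400 → c = 25 mm.
Span of 11: 11·25 + 10·5 = 275 + 50 = 325 mm.
5 columns + 4 gaps: 5d + 4·7 = 325.
5d = 325 − 28 = 297, so d = 59.4 mm.

59.4 mm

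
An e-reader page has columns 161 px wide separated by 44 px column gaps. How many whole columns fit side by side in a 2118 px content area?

Each extra column adds 161 + 44 = 205 px.
(2118 + 44) / 205 = 10.55, so 10 columns fit.

10 columns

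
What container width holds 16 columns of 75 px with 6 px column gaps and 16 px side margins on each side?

Total width: 2·16 + 16·75 + 15·6 = 1322 px.

1322 px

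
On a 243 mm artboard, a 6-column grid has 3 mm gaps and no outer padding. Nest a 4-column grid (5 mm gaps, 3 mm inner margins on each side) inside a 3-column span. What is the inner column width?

24.75 mm

6 columns + 5 gaps: 6c + 5·3 = 243.
6c = 243 − 15 = 228, so c = 38 mm.
3-column span = 3·38 + 2·3 = 120 mm.
Inner content = 120 − 2·3 = 114 mm.
Subtracting 3 gaps of 5 leaves 99 for 4 columns, so d = 24.75 mm.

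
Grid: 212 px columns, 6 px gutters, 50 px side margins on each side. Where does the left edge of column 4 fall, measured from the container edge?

Each column+gutter stride is 218 px; 3 of them past the 50 px margin is 50 + 654 = 704 px.

704 px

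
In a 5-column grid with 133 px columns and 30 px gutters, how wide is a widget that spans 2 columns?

2 columns plus 1 gutter: 266 + 30 = 296 px.

296 px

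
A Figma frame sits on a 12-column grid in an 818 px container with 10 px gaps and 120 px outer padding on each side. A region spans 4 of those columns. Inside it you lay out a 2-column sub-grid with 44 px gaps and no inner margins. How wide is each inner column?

71 px

Subtract both margins: 818 − 2·120 = 578 px.
Subtracting 11 gaps of 10 leaves 468 for 12 columns, so c = 39 px.
4-column span = 4·39 + 3·10 = 186 px.
2d + 1·44 = 186 → 2d = 142 → d = 71 px.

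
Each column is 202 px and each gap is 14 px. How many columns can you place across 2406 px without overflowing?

11 columns: 11·202 + 10·14 = 2362 px ≤ 2406.
12 columns: 2578 px > 2406. So 11.

11 columns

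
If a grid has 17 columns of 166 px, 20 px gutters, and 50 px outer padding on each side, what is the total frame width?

3242 px

Adding margins, columns and gutters: 100 + 2822 + 320 = 3242 px.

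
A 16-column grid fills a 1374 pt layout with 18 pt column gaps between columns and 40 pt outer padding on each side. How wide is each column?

Content width = 1374 − 2·40 = 1294 pt.
1294 − 15·18 = 1024; ÷16 gives c = 64 pt.

64 pt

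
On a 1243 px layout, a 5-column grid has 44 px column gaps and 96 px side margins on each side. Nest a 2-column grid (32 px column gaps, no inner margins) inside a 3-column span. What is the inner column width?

290.5 px

Take off 192 px of margins, leaving 1051 px.
5c + 4·44 = 1051 → 5c = 875 → c = 175 px.
3-column span = 3·175 + 2·44 = 613 px.
Subtracting 1 column gap of 32 leaves 581 for 2 columns, so d = 290.5 px.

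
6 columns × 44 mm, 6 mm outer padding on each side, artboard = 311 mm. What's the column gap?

Subtract both margins: 311 − 2·6 = 299 mm.
Columns use 264 mm, leaving 35 mm across 5 column gaps = 7 mm each.

7 mm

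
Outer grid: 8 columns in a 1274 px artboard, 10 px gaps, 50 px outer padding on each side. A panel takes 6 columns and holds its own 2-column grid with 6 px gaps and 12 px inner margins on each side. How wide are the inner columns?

424 px

Take off 100 px of margins, leaving 1174 px.
1174 − 7·10 = 1104; ÷8 gives c = 138 px.
6-column span = 6·138 + 5·10 = 878 px.
Inner content = 878 − 2·12 = 854 px.
2 columns + 1 gap: 2d + 1·6 = 854.
2d = 854 − 6 = 848, so d = 424 px.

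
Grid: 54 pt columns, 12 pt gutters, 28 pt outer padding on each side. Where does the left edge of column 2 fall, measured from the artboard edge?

94 pt

Before column 2: the margin + 1 column + 1 gutter.
Offset = 28 + 1·(54 + 12) = 28 + 66 = 94 pt.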